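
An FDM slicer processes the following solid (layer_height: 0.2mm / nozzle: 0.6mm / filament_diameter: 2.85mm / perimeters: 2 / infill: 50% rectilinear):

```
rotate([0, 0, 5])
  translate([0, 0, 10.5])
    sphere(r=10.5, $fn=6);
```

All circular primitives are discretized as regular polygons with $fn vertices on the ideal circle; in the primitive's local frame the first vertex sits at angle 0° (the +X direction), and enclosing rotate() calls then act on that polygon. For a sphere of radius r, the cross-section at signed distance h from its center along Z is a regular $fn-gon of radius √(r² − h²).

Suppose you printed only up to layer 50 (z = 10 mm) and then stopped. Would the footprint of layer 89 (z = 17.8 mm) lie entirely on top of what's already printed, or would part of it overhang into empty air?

entirely on top

Compare the two slices. At z = 10: the sphere: section is a regular 6-gon, circumradius = √(r²−h²) = √(10.5²−0.5²) = 10.488 (area = (6/2)·10.488²·sin(360°/6) = 285.79 mm²); (rotated 5° about Z; rotation is an isometry so areas/perimeters/island counts are preserved). At z = 17.8: the r=10.5 sphere slices to a regular 6-gon of circumradius 7.547 (√(r²−h²) with h=7.3 from center) (area = (6/2)·7.547²·sin(360°/6) = 147.99 mm²); (rotated 5° about Z; rotation is an isometry so areas/perimeters/island counts are preserved). Checking containment: the cross-section at z = 17.8 is a subset of the cross-section at z = 10.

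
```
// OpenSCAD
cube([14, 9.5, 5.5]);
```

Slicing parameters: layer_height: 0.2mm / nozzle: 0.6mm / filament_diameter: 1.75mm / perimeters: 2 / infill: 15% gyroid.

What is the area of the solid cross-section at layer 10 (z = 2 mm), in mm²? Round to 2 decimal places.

133.00 mm²

At z = 2 mm: the cube (footprint 14×9.5) is included at this height (area 133.00 mm²). Overall, the cross-section is a single solid region. Net area = 133.00 mm².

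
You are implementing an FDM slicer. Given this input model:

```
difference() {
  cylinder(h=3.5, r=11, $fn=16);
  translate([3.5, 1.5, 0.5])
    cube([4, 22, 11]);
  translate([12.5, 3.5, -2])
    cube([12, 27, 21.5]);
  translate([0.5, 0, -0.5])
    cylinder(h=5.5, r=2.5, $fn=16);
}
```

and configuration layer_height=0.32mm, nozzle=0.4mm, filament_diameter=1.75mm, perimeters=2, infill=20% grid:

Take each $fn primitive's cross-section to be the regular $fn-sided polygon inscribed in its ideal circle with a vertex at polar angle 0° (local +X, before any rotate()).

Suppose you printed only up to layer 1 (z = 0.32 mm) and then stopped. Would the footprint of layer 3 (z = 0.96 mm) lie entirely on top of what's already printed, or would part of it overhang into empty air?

Compare the two slices. At z = 0.32: the cylinder: section is a regular 16-gon, circumradius r=11 (area = (16/2)·11.000²·sin(360°/16) = 370.44 mm²); the cube at (3.5, 1.5) does not reach this height (z outside [0.5, 11.5]); the cube at (12.5, 3.5) (footprint 12×27) is included at this height (area 324.00 mm²); the r=2.5 cylinder at (0.5, 0) gives a regular 16-gon of circumradius 2.5 (constant along its height) (area = (16/2)·2.500²·sin(360°/16) = 19.13 mm²); Subtracting the remaining from the first: starting from the r=11 cylinder (370.44 mm²), the 12×27 cube at (12.5, 3.5) misses the remaining region (no effect); the r=2.5 cylinder at (0.5, 0) lies wholly inside it (removes its full 19.13 mm² and its 15.61 mm outline becomes a hole wall) — area = 351.30 mm². At z = 0.96: the r=11 cylinder gives a regular 16-gon of circumradius 11 (constant along its height) (area = (16/2)·11.000²·sin(360°/16) = 370.44 mm²); the cube at (3.5, 1.5) (footprint 4×22) is included at this height (area 88.00 mm²); the 12×27 cube at (12.5, 3.5) contributes its full rectangle (area 324.00 mm²); the r=2.5 cylinder at (0.5, 0) contributes a regular 16-gon of circumradius 2.5 (area = (16/2)·2.500²·sin(360°/16) = 19.13 mm²); Subtracting the remaining from the first: starting from the r=11 cylinder (370.44 mm²), the 4×22 cube at (3.5, 1.5) partially overlaps it — only the 31.08 mm² overlap (of its 88.00 mm²) is removed, clipping the outline; the 12×27 cube at (12.5, 3.5) misses the remaining region (no effect); the r=2.5 cylinder at (0.5, 0) lies wholly inside it (removes its full 19.13 mm² and its 15.61 mm outline becomes a hole wall) — area = 320.22 mm². Checking containment: the cross-section at z = 0.96 is a subset of the cross-section at z = 0.32.

entirely on top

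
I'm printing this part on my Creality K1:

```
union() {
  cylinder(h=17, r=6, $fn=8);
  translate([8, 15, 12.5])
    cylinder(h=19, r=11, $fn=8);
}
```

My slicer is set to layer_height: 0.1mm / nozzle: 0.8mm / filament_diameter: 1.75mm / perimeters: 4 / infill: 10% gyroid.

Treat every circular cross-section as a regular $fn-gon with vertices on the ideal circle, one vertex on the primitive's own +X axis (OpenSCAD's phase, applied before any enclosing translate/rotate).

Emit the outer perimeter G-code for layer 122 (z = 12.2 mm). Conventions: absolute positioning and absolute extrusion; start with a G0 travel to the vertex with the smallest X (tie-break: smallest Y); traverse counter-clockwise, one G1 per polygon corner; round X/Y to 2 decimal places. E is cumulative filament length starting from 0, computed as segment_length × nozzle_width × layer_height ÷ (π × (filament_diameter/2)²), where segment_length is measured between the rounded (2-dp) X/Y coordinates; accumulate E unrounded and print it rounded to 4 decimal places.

G0 X-6.00 Y0.00 Z12.20
G1 X-4.24 Y-4.24 E0.1527
G1 X0.00 Y-6.00 E0.3054
G1 X4.24 Y-4.24 E0.4581
G1 X6.00 Y0.00 E0.6108
G1 X4.24 Y4.24 E0.7634
G1 X0.00 Y6.00 E0.9161
G1 X-4.24 Y4.24 E1.0688
G1 X-6.00 Y0.00 E1.2215

At z = 12.2 mm: the r=6 cylinder contributes a regular 8-gon of circumradius 6; the cylinder at (8, 15) is not intersected at this z (z outside [12.5, 31.5]); Taking the union: only the r=6 cylinder is present, so the union is just that shape — 1 connected region. The outline is a single polygon with 8 vertices. Extrusion per mm of travel: 0.8 × 0.1 / (π × 0.875²) = 0.033260. Accumulating E over each segment gives final E = 1.2215.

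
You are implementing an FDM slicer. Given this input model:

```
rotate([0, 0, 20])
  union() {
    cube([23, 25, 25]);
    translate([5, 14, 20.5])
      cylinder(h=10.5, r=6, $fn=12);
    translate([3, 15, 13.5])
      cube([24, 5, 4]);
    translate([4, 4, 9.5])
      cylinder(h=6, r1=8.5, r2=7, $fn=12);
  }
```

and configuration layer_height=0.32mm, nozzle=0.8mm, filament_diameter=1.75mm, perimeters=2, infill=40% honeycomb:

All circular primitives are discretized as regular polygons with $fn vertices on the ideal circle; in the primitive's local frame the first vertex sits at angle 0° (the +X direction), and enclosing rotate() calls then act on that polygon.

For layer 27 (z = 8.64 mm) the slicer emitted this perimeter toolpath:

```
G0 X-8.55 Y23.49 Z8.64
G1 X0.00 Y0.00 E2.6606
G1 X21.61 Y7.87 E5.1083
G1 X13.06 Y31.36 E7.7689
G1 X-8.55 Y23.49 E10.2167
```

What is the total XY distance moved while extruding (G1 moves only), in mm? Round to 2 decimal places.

Sum the Euclidean lengths of each G1 segment: total = 95.99 mm.

95.99 mm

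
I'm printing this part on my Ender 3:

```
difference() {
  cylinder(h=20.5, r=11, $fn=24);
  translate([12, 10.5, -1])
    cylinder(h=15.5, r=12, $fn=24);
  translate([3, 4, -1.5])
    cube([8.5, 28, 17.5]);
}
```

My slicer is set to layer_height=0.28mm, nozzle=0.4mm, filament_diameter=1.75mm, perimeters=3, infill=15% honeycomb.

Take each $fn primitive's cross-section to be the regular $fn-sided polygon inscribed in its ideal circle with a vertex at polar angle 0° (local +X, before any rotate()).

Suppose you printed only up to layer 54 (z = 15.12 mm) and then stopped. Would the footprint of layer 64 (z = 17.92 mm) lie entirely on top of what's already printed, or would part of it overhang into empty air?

Compare the two slices. At z = 15.12: the cylinder: section is a regular 24-gon, circumradius r=11 (area = (24/2)·11.000²·sin(360°/24) = 375.81 mm²); the cylinder at (12, 10.5) is not intersected at this z (z outside [-1, 14.5]); the cube at (3, 4) is present — its section is the full 8.5×28 rectangle (area 238.00 mm²); Subtracting the remaining from the first: starting from the r=11 cylinder (375.81 mm²), the 8.5×28 cube at (3, 4) partially overlaps it — only the 30.79 mm² overlap (of its 238.00 mm²) is removed, clipping the outline — area = 345.02 mm². At z = 17.92: the cylinder: section is a regular 24-gon, circumradius r=11 (area = (24/2)·11.000²·sin(360°/24) = 375.81 mm²); the cylinder at (12, 10.5) is absent (z outside [-1, 14.5]); the cube at (3, 4) does not reach this height (z outside [-1.5, 16]); Subtracting the remaining from the first: none of the subtracted shapes is present at this height, so the r=11 cylinder is unchanged — area = 375.81 mm². Checking containment: at z = 17.92 the cross-section extends beyond the z = 15.12 cross-section by about 30.79 mm².

part overhangs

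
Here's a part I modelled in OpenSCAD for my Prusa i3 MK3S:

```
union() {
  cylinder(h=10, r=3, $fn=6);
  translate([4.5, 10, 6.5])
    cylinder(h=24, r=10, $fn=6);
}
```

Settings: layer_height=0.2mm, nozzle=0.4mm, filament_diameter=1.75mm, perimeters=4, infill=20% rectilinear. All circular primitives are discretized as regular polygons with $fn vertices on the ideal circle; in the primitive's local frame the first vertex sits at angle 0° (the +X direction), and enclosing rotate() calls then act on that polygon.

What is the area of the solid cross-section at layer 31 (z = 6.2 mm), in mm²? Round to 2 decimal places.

23.38 mm²

At z = 6.2 mm: the cylinder: section is a regular 6-gon, circumradius r=3 (area = (6/2)·3.000²·sin(360°/6) = 23.38 mm²); the cylinder at (4.5, 10) is not intersected at this z (z outside [6.5, 30.5]); Taking the union: only the r=3 cylinder is present, so the union is just that shape — area = 23.38 mm². Overall, the cross-section is a single solid region. Net area = 23.38 mm².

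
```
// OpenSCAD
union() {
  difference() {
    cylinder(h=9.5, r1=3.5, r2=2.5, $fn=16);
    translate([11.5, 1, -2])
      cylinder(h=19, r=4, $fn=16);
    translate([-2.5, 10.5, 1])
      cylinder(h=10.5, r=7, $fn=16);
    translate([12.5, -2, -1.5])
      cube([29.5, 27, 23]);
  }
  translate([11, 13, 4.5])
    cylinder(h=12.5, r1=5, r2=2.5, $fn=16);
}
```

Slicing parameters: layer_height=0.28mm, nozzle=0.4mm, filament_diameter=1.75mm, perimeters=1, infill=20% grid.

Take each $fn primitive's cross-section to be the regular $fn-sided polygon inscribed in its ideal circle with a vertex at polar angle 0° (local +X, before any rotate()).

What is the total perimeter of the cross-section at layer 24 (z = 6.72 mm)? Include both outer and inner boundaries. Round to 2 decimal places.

At z = 6.72 mm: the cone contributes a regular 16-gon of circumradius 2.793 (interpolated between r1=3.5 and r2=2.5 at t=0.707) (perimeter = 2·16·2.793·sin(180°/16) = 17.43 mm); the cylinder at (11.5, 1): section is a regular 16-gon, circumradius r=4 (perimeter = 2·16·4.000·sin(180°/16) = 24.97 mm); the r=7 cylinder at (-2.5, 10.5) gives a regular 16-gon of circumradius 7 (constant along its height) (perimeter = 2·16·7.000·sin(180°/16) = 43.70 mm); the cube at (12.5, -2) is present — its section is the full 29.5×27 rectangle (perimeter 113.00 mm); Taking the first minus the rest: starting from the cone, the r=4 cylinder at (11.5, 1) misses the remaining region (no effect); the r=7 cylinder at (-2.5, 10.5) misses the remaining region (no effect); the 29.5×27 cube at (12.5, -2) misses the remaining region (no effect) — boundary = 17.43 mm; the cone at (11, 13) contributes a regular 16-gon of circumradius 4.556 (interpolated between r1=5 and r2=2.5 at t=0.178) (perimeter = 2·16·4.556·sin(180°/16) = 28.44 mm); Merging all regions: the 2 present regions are separate (no shared area or edge), so areas and boundary lengths simply add and each stays a separate island — boundary = 45.88 mm. Overall, the cross-section has 2 separate islands. Total boundary length (outer) = 45.88 mm.

45.88 mm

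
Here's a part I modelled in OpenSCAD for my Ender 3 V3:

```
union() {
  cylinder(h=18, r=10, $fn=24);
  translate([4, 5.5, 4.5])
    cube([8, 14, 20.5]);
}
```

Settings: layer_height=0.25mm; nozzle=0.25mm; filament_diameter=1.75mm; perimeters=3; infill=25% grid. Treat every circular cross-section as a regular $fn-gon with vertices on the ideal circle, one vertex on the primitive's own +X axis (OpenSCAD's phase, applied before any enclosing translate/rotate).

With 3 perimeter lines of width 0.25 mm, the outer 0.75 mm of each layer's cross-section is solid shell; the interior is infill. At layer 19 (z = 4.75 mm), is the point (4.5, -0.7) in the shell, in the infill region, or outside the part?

infill

At z = 4.75 mm: the r=10 cylinder contributes a regular 24-gon of circumradius 10; the cube at (4, 5.5) (footprint 8×14) is included at this height; Taking the union: the regions partially overlap (shared area 9.21 mm²), so overlapping operands fuse into one piece — 1 connected region. Overall, the cross-section is a single solid region. The nearest boundary edge runs (10.00, 0.00)→(9.66, -2.59); distance from the point to it = 5.36 mm. The point is inside the cross-section and 5.36 mm from the nearest boundary — more than the 0.75 mm shell width (3 × 0.25), so it's in the infill interior.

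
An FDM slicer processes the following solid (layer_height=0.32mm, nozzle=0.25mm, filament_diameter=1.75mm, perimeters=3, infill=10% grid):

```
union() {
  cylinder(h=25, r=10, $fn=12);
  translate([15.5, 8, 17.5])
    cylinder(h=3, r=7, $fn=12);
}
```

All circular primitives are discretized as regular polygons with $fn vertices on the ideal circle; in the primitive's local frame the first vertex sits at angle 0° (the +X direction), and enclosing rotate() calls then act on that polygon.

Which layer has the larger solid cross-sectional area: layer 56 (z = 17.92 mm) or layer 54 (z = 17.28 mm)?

Layer 56 (z = 17.92): the r=10 cylinder contributes a regular 12-gon of circumradius 10 (area = (12/2)·10.000²·sin(360°/12) = 300.00 mm²); the r=7 cylinder at (15.5, 8) contributes a regular 12-gon of circumradius 7 (area = (12/2)·7.000²·sin(360°/12) = 147.00 mm²); Taking the union: the 2 present regions are separate (no shared area or edge), so areas and boundary lengths simply add and each stays a separate island — area = 447.00 mm². So its area = 447.00 mm². Layer 54 (z = 17.28): the cylinder: section is a regular 12-gon, circumradius r=10 (area = (12/2)·10.000²·sin(360°/12) = 300.00 mm²); the cylinder at (15.5, 8) does not reach this height (z outside [17.5, 20.5]); Taking the union: only the r=10 cylinder is present, so the union is just that shape — area = 300.00 mm². So its area = 300.00 mm². Layer 56 is larger (447.00 vs 300.00 mm²).

layer 56 (z = 17.92 mm)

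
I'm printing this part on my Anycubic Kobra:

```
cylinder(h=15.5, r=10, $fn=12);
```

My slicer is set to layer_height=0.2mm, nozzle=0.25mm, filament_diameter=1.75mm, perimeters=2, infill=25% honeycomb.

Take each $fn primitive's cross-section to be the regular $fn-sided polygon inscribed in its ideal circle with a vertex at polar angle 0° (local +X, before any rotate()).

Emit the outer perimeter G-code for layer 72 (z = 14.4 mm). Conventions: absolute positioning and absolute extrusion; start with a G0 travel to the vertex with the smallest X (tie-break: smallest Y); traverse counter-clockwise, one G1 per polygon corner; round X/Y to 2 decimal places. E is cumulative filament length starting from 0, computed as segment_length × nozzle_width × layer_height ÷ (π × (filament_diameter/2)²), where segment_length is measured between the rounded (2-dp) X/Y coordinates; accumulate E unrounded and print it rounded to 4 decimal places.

At z = 14.4 mm: the r=10 cylinder gives a regular 12-gon of circumradius 10 (constant along its height). The outline is a single polygon with 12 vertices. Extrusion per mm of travel: 0.25 × 0.2 / (π × 0.875²) = 0.020788. Accumulating E over each segment gives final E = 1.2912.

G0 X-10.00 Y0.00 Z14.40
G1 X-8.66 Y-5.00 E0.1076
G1 X-5.00 Y-8.66 E0.2152
G1 X0.00 Y-10.00 E0.3228
G1 X5.00 Y-8.66 E0.4304
G1 X8.66 Y-5.00 E0.5380
G1 X10.00 Y0.00 E0.6456
G1 X8.66 Y5.00 E0.7532
G1 X5.00 Y8.66 E0.8608
G1 X0.00 Y10.00 E0.9684
G1 X-5.00 Y8.66 E1.0760
G1 X-8.66 Y5.00 E1.1836
G1 X-10.00 Y0.00 E1.2912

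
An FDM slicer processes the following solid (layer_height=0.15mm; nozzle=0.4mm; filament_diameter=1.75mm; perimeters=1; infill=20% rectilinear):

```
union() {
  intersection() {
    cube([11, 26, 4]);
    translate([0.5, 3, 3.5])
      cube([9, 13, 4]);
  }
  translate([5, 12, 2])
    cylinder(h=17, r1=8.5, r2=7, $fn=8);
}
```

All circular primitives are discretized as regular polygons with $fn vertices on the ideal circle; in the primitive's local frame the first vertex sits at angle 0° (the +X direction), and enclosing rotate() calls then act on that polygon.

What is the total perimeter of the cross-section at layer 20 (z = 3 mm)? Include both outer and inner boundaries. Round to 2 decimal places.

51.50 mm

At z = 3 mm: the cube (footprint 11×26) is included at this height (perimeter 74.00 mm); the cube at (0.5, 3) does not reach this height (z outside [3.5, 7.5]); Keeping only the common overlap: at least one operand is absent at this height, so nothing remains; the cone at (5, 12): at t=0.059 of its height the radius interpolates to r₁+(r₂−r₁)t = 8.412, giving a regular 8-gon of that circumradius (perimeter = 2·8·8.412·sin(180°/8) = 51.50 mm); Merging all regions: only the cone at (5, 12) is present, so the union is just that shape — boundary = 51.50 mm. Overall, the cross-section is a single solid region. Total boundary length (outer) = 51.50 mm.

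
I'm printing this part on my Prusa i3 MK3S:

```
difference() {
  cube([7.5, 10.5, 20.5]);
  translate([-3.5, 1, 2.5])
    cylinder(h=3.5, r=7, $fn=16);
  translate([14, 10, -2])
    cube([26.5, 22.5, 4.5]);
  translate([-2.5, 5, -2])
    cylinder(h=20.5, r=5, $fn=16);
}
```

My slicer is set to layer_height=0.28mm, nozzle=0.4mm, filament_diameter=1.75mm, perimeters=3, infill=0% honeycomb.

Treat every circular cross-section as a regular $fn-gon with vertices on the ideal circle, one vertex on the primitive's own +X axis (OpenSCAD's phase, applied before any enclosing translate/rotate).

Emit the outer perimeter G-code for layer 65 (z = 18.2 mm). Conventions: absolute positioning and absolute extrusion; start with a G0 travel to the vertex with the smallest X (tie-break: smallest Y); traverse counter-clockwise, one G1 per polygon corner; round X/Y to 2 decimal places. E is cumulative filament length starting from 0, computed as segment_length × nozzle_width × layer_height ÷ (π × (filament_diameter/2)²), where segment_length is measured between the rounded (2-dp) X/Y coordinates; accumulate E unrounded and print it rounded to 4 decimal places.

At z = 18.2 mm: the cube is present — its section is the full 7.5×10.5 rectangle; the cylinder at (-3.5, 1) is not intersected at this z (z outside [2.5, 6]); the cube at (14, 10) is absent (z outside [-2, 2.5]); the cylinder at (-2.5, 5): section is a regular 16-gon, circumradius r=5; After the difference (first − rest): starting from the 7.5×10.5 cube, the r=5 cylinder at (-2.5, 5) partially overlaps it — only the 14.67 mm² overlap (of its 76.54 mm²) is removed, clipping the outline — 1 connected region. The outline is a single polygon with 11 vertices. Extrusion per mm of travel: 0.4 × 0.28 / (π × 0.875²) = 0.046564. Accumulating E over each segment gives final E = 1.7621.

G0 X0.00 Y0.00 Z18.20
G1 X7.50 Y0.00 E0.3492
G1 X7.50 Y10.50 E0.8382
G1 X0.00 Y10.50 E1.1874
G1 X0.00 Y9.23 E1.2465
G1 X1.04 Y8.54 E1.3046
G1 X2.12 Y6.91 E1.3957
G1 X2.50 Y5.00 E1.4864
G1 X2.12 Y3.09 E1.5770
G1 X1.04 Y1.46 E1.6681
G1 X0.00 Y0.77 E1.7262
G1 X0.00 Y0.00 E1.7621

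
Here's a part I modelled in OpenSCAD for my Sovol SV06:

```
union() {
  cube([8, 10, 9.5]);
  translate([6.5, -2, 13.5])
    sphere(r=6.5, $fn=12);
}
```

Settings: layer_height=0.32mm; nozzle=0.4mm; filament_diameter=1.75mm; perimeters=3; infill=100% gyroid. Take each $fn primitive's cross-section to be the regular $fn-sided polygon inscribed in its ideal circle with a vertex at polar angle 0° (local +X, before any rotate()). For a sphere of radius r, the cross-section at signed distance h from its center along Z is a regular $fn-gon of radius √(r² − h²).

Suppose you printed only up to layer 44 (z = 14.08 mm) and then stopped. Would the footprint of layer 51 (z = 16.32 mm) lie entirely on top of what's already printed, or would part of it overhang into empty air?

entirely on top

Compare the two slices. At z = 14.08: the cube is absent (z outside [0, 9.5]); the r=6.5 sphere at (6.5, -2) contributes a regular 12-gon of circumradius √(6.5²−0.58²) = 6.474 (area = (12/2)·6.474²·sin(360°/12) = 125.74 mm²); Taking the union: only the r=6.5 sphere at (6.5, -2) is present, so the union is just that shape — area = 125.74 mm². At z = 16.32: the cube is absent (z outside [0, 9.5]); the sphere at (6.5, -2): section is a regular 12-gon, circumradius = √(r²−h²) = √(6.5²−2.82²) = 5.856 (area = (12/2)·5.856²·sin(360°/12) = 102.89 mm²); Combining (union): only the r=6.5 sphere at (6.5, -2) is present, so the union is just that shape — area = 102.89 mm². Checking containment: the cross-section at z = 16.32 is a subset of the cross-section at z = 14.08.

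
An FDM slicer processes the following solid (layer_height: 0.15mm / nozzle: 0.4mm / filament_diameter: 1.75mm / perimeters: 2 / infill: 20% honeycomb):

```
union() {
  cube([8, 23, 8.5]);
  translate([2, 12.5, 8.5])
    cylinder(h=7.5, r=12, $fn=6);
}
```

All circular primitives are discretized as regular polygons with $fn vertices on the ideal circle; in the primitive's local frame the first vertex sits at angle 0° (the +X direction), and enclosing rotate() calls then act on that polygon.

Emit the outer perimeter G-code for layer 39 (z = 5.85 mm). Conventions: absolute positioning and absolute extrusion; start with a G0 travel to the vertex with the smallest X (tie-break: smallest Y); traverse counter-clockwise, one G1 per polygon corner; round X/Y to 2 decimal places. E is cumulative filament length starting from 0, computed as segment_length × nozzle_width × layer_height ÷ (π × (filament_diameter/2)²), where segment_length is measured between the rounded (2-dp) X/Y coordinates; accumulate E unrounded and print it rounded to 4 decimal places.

G0 X0.00 Y0.00 Z5.85
G1 X8.00 Y0.00 E0.1996
G1 X8.00 Y23.00 E0.7733
G1 X0.00 Y23.00 E0.9729
G1 X0.00 Y0.00 E1.5466

At z = 5.85 mm: the cube is present — its section is the full 8×23 rectangle; the cylinder at (2, 12.5) is absent (z outside [8.5, 16]); Combining (union): only the 8×23 cube is present, so the union is just that shape — 1 connected region. The outline is a single polygon with 4 vertices. Extrusion per mm of travel: 0.4 × 0.15 / (π × 0.875²) = 0.024945. Accumulating E over each segment gives final E = 1.5466.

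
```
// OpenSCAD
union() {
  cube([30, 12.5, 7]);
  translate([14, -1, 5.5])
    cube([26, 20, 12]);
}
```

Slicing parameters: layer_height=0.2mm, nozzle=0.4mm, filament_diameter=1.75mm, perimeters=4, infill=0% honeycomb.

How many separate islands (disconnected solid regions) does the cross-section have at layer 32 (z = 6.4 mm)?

1

At z = 6.4 mm: the cube (footprint 30×12.5) is included at this height; the 26×20 cube at (14, -1) contributes its full rectangle; Combining (union): the regions partially overlap (shared area 200.00 mm²), so overlapping operands fuse into one piece — 1 connected region. Overall, the cross-section is a single solid region. Island count = 1.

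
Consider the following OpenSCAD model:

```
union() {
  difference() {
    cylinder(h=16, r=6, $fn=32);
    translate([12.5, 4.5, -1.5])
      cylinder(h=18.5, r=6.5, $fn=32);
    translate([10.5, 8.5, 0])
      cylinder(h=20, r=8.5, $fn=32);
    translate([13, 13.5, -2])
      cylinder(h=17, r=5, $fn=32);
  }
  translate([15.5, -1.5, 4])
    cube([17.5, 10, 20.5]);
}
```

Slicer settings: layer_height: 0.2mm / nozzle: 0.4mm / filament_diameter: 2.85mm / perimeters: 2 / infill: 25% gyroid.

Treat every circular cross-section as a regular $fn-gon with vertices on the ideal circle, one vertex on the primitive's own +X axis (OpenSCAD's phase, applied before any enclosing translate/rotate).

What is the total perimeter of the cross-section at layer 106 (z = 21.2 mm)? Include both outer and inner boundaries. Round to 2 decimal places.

At z = 21.2 mm: the cylinder does not reach this height (z outside [0, 16]); the cylinder at (12.5, 4.5) is absent (z outside [-1.5, 17]); the cylinder at (10.5, 8.5) is not intersected at this z (z outside [0, 20]); the cylinder at (13, 13.5) is absent (z outside [-2, 15]); Taking the first minus the rest: the first operand is absent here, so nothing remains; the cube at (15.5, -1.5) (footprint 17.5×10) is included at this height (perimeter 55.00 mm); Taking the union: only the 17.5×10 cube at (15.5, -1.5) is present, so the union is just that shape — boundary = 55.00 mm. Overall, the cross-section is a single solid region. Total boundary length (outer) = 55.00 mm.

55.00 mm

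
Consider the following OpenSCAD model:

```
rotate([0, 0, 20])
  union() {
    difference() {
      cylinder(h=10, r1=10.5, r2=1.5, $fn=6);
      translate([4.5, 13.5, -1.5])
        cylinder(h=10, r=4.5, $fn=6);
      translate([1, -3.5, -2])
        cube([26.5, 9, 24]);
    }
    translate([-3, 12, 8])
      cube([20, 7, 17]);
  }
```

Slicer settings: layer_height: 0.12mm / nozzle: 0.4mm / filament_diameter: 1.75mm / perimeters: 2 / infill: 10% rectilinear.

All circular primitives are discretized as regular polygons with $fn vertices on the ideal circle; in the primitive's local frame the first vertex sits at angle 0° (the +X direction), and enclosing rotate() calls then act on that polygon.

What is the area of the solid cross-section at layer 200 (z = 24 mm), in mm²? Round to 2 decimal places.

At z = 24 mm: the cone is not intersected at this z (z outside [0, 10]); the cylinder at (4.5, 13.5) is not intersected at this z (z outside [-1.5, 8.5]); the cube at (1, -3.5) is not intersected at this z (z outside [-2, 22]); Taking the first minus the rest: the first operand is absent here, so nothing remains; the cube at (-3, 12) (footprint 20×7) is included at this height (area 140.00 mm²); Taking the union: only the 20×7 cube at (-3, 12) is present, so the union is just that shape — area = 140.00 mm²; (rotated 20° about Z; rotation is an isometry so areas/perimeters/island counts are preserved). Overall, the cross-section is a single solid region. Net area = 140.00 mm².

140.00 mm²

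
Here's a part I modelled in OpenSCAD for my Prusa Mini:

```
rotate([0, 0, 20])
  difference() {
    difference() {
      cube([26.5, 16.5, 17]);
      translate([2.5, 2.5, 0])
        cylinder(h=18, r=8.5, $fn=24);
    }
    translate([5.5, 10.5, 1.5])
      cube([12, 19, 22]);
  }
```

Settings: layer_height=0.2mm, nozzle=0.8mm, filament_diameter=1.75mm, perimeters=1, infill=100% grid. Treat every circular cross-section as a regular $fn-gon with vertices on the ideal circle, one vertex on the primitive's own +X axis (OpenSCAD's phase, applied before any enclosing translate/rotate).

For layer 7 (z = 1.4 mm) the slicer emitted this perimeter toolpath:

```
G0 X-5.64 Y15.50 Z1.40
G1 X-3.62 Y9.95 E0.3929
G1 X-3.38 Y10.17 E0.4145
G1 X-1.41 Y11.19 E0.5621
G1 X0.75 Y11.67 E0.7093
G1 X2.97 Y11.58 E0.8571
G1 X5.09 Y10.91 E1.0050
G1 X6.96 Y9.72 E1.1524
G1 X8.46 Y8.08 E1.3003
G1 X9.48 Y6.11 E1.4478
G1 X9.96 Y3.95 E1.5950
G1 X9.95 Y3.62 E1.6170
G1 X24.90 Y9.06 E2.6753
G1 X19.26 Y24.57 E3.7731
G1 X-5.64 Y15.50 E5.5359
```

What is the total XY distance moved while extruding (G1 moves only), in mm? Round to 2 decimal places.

Sum the Euclidean lengths of each G1 segment: total = 83.22 mm.

83.22 mm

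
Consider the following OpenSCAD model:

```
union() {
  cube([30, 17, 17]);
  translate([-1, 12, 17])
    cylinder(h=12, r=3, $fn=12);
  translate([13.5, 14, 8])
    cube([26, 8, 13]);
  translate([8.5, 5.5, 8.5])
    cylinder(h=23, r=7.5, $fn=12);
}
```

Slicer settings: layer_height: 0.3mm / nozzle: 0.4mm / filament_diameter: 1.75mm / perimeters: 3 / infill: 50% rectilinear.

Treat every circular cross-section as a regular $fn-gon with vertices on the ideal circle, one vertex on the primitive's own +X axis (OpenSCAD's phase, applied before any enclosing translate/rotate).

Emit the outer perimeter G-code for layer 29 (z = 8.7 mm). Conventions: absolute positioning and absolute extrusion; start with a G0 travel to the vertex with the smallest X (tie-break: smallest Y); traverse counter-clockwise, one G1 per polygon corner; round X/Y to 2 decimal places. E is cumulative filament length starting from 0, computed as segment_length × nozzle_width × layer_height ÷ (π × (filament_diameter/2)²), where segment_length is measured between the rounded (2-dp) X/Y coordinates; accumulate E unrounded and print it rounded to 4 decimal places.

G0 X0.00 Y0.00 Z8.70
G1 X3.75 Y0.00 E0.1871
G1 X4.75 Y-1.00 E0.2576
G1 X8.50 Y-2.00 E0.4513
G1 X12.25 Y-1.00 E0.6449
G1 X13.25 Y0.00 E0.7155
G1 X30.00 Y0.00 E1.5511
G1 X30.00 Y14.00 E2.2496
G1 X39.50 Y14.00 E2.7235
G1 X39.50 Y22.00 E3.1227
G1 X13.50 Y22.00 E4.4198
G1 X13.50 Y17.00 E4.6692
G1 X0.00 Y17.00 E5.3428
G1 X0.00 Y0.00 E6.1909

At z = 8.7 mm: the cube (footprint 30×17) is included at this height; the cylinder at (-1, 12) is not intersected at this z (z outside [17, 29]); the 26×8 cube at (13.5, 14) contributes its full rectangle; the r=7.5 cylinder at (8.5, 5.5) contributes a regular 12-gon of circumradius 7.5; Merging all regions: the regions partially overlap (shared area 206.03 mm²), so overlapping operands fuse into one piece — 1 connected region. The outline is a single polygon with 13 vertices. Extrusion per mm of travel: 0.4 × 0.3 / (π × 0.875²) = 0.049890. Accumulating E over each segment gives final E = 6.1909.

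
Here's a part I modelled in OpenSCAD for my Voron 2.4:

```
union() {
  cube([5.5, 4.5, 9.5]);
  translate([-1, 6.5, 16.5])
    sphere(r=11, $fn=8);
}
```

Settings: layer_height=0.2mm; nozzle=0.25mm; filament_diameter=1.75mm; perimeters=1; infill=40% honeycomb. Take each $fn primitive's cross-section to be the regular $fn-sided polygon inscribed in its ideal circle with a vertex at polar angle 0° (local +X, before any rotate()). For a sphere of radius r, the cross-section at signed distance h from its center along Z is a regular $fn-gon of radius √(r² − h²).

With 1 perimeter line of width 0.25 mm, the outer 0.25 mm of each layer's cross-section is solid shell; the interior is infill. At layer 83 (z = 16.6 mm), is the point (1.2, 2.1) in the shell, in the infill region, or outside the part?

At z = 16.6 mm: the cube is not intersected at this z (z outside [0, 9.5]); the sphere at (-1, 6.5): section is a regular 8-gon, circumradius = √(r²−h²) = √(11²−0.1²) = 11.000; Combining (union): only the r=11 sphere at (-1, 6.5) is present, so the union is just that shape — 1 connected region. Overall, the cross-section is a single solid region. The nearest boundary edge runs (-1.00, -4.50)→(6.78, -1.28); distance from the point to it = 5.26 mm. The point is inside the cross-section and 5.26 mm from the nearest boundary — more than the 0.25 mm shell width (1 × 0.25), so it's in the infill interior.

infill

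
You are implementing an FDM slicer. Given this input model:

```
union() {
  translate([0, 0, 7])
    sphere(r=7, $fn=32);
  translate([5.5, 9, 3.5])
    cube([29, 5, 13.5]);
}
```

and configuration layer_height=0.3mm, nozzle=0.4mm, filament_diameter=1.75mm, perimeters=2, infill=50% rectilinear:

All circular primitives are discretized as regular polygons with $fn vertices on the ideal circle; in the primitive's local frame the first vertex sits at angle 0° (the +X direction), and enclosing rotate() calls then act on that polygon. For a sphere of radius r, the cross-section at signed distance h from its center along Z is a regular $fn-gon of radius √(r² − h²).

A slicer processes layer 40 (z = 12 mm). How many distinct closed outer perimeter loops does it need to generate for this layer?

2

At z = 12 mm: the r=7 sphere contributes a regular 32-gon of circumradius √(7²−5²) = 4.899; the cube at (5.5, 9) (footprint 29×5) is included at this height; Combining (union): the 2 present regions are separate (no shared area or edge), so areas and boundary lengths simply add and each stays a separate island — 2 connected regions. The result has 2 disconnected regions.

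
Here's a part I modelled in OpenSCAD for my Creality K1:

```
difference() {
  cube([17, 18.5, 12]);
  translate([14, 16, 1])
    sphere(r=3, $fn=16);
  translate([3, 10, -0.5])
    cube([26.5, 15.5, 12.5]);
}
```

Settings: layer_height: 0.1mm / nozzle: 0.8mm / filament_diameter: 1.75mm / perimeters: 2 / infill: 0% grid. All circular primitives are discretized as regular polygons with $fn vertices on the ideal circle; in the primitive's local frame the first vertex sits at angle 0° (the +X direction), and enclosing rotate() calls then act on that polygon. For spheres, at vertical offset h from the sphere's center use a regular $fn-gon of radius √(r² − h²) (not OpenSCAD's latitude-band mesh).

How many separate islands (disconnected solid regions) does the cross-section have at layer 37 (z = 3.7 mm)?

1

At z = 3.7 mm: the 17×18.5 cube contributes its full rectangle; the r=3 sphere at (14, 16) slices to a regular 16-gon of circumradius 1.308 (√(r²−h²) with h=2.7 from center); the cube at (3, 10) (footprint 26.5×15.5) is included at this height; Taking the first minus the rest: starting from the 17×18.5 cube, the r=3 sphere at (14, 16) lies wholly inside it (removes its full 5.24 mm² and its 8.16 mm outline becomes a hole wall); the 26.5×15.5 cube at (3, 10) partially overlaps it — only the 113.76 mm² overlap (of its 410.75 mm²) is removed, clipping the outline — 1 connected region. Overall, the cross-section is a single solid region. Island count = 1.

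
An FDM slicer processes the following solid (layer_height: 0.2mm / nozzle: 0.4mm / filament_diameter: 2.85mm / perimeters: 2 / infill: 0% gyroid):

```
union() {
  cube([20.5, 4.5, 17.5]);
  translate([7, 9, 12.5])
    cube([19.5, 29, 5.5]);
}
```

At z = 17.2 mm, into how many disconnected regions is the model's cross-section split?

2

At z = 17.2 mm: the cube is present — its section is the full 20.5×4.5 rectangle; the cube at (7, 9) is present — its section is the full 19.5×29 rectangle; Combining (union): the 2 present regions are separate (no shared area or edge), so areas and boundary lengths simply add and each stays a separate island — 2 connected regions. The result has 2 disconnected regions.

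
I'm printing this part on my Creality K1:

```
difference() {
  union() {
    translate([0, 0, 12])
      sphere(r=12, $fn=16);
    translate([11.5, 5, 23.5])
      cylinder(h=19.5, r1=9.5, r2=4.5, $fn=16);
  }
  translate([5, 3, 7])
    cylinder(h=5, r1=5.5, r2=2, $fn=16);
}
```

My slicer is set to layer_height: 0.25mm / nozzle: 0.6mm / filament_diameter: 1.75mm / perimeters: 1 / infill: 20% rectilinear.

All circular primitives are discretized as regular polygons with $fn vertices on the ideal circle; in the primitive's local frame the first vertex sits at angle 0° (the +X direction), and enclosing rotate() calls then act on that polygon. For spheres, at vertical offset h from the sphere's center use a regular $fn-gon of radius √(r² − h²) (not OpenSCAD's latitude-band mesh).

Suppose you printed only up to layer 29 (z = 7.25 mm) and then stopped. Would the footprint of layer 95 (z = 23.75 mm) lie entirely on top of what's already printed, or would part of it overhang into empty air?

part overhangs

Compare the two slices. At z = 7.25: the r=12 sphere contributes a regular 16-gon of circumradius √(12²−4.75²) = 11.020 (area = (16/2)·11.020²·sin(360°/16) = 371.78 mm²); the cone at (11.5, 5) is not intersected at this z (z outside [23.5, 43]); Merging all regions: only the r=12 sphere is present, so the union is just that shape — area = 371.78 mm²; the cone at (5, 3): at t=0.050 of its height the radius interpolates to r₁+(r₂−r₁)t = 5.325, giving a regular 16-gon of that circumradius (area = (16/2)·5.325²·sin(360°/16) = 86.81 mm²); Subtracting the remaining from the first: starting from that combined region (371.78 mm²), the cone at (5, 3) partially overlaps it — only the 86.18 mm² overlap (of its 86.81 mm²) is removed, clipping the outline — area = 285.60 mm². At z = 23.75: the r=12 sphere contributes a regular 16-gon of circumradius √(12²−11.75²) = 2.437 (area = (16/2)·2.437²·sin(360°/16) = 18.18 mm²); the cone at (11.5, 5) (r1=9.5→r2=4.5) has section circumradius 9.436 here — a regular 16-gon (area = (16/2)·9.436²·sin(360°/16) = 272.58 mm²); Merging all regions: the 2 present regions are separate (no shared area or edge), so areas and boundary lengths simply add and each stays a separate island — area = 290.76 mm²; the cone at (5, 3) is absent (z outside [7, 12]); Taking the first minus the rest: none of the subtracted shapes is present at this height, so the result so far is unchanged — area = 290.76 mm². Checking containment: at z = 23.75 the cross-section extends beyond the z = 7.25 cross-section by about 257.87 mm².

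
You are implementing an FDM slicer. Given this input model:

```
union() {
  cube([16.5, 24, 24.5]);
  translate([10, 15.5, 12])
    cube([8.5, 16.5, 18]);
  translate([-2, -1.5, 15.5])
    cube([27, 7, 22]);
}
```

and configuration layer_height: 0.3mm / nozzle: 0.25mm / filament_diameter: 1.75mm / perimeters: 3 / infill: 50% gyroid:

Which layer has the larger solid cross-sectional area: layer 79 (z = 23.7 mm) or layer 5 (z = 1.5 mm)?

layer 79 (z = 23.7 mm)

Layer 79 (z = 23.7): the cube is present — its section is the full 16.5×24 rectangle (area 396.00 mm²); the cube at (10, 15.5) is present — its section is the full 8.5×16.5 rectangle (area 140.25 mm²); the 27×7 cube at (-2, -1.5) contributes its full rectangle (area 189.00 mm²); Taking the union: the regions partially overlap — summed areas 725.25 mm² minus the doubly-counted overlap 146.00 mm² gives 579.25 mm² — area = 579.25 mm². So its area = 579.25 mm². Layer 5 (z = 1.5): the cube is present — its section is the full 16.5×24 rectangle (area 396.00 mm²); the cube at (10, 15.5) is absent (z outside [12, 30]); the cube at (-2, -1.5) is absent (z outside [15.5, 37.5]); Merging all regions: only the 16.5×24 cube is present, so the union is just that shape — area = 396.00 mm². So its area = 396.00 mm². Layer 79 is larger (579.25 vs 396.00 mm²).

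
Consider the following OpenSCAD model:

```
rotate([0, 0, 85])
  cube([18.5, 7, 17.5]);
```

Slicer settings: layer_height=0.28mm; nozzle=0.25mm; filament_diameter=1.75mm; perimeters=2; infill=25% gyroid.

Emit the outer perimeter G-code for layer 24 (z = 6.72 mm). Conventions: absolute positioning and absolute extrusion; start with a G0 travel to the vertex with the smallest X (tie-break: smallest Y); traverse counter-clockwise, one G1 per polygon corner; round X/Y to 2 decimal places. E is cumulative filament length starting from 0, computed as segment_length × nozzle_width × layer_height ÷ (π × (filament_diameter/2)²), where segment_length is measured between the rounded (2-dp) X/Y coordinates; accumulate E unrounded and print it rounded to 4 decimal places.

G0 X-6.97 Y0.61 Z6.72
G1 X0.00 Y0.00 E0.2036
G1 X1.61 Y18.43 E0.7420
G1 X-5.36 Y19.04 E0.9456
G1 X-6.97 Y0.61 E1.4840

At z = 6.72 mm: the cube is present — its section is the full 18.5×7 rectangle; (rotated 85° about Z; rotation is an isometry so areas/perimeters/island counts are preserved). The outline is a single polygon with 4 vertices. Extrusion per mm of travel: 0.25 × 0.28 / (π × 0.875²) = 0.029103. Accumulating E over each segment gives final E = 1.4840.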